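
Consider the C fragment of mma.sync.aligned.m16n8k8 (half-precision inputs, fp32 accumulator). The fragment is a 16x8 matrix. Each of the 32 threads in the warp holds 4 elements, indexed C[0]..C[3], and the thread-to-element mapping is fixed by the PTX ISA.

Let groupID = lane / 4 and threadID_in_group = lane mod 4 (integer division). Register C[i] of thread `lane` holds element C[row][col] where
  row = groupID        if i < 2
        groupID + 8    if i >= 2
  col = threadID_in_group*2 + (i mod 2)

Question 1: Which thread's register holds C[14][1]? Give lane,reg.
24,3

r=14⇒gr=6,Rb=1  c=1⇒th=0,odd=1
L=6*4+0=24  i=1*2+1=3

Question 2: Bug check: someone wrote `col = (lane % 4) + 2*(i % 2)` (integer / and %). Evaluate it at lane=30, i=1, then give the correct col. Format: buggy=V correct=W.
buggy=4 correct=5

`(lane % 4) + 2*(i % 2)`[30,1]->4
lane 30->30/4=7, 30 mod 4=2
i=1  r:7+0->7  c:2·2+1->5
col: 4 vs 5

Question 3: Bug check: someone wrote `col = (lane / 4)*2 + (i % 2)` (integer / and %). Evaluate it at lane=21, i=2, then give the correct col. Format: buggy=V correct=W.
buggy=10 correct=2

`(lane / 4)*2 + (i % 2)`[21,2]=>10
L=21=>grp=21>>2=5, tig=21&3=1
[2]=>row 5+8=13  col 1·2+0=2
col: 10 vs 2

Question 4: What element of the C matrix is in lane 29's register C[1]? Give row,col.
L=29=>grp=29>>2=7, tig=29&3=1
[1]=>row 7+0=7  col 1·2+1=3

7,3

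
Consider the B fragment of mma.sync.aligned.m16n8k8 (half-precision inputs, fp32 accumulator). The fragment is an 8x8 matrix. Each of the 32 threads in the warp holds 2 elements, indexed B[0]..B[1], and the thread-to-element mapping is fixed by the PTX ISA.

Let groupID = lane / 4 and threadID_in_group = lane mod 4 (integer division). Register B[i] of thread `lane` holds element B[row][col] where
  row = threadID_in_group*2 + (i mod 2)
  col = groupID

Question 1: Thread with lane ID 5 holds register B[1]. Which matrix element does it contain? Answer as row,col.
lane 5⇒5/4=1, 5 mod 4=1
i=1  r:2·1+1⇒3  c:1

3,1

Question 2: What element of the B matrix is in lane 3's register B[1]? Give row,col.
3: grp=0,tig=3
[1] (3*2+1,0) = (7,0)

7,0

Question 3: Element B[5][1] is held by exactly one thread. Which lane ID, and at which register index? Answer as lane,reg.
c=1→G=1  r=5→T=2,p=1
L=1*4+2=6  i=1=1

6,1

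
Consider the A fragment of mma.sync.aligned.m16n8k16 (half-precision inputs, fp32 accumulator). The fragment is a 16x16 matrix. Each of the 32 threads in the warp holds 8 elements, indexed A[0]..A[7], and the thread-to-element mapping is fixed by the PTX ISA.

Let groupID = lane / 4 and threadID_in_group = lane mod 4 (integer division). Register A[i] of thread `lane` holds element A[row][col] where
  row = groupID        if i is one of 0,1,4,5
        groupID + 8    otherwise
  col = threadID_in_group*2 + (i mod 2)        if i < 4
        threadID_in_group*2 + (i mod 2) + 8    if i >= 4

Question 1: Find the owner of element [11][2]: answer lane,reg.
13,2

r=11->g=3,rb=1  c=2->cb=0,t=1,b0=0
L=3*4+1=13  i=0*4+1*2+0=2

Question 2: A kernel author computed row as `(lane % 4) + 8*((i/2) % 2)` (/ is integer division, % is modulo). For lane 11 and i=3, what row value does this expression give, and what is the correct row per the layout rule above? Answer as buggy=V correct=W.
buggy=11 correct=10

`(lane % 4) + 8*((i/2) % 2)`[11,3]->11
lane 11->11/4=2, 11 mod 4=3
i=3  r:2+8->10  c:2·3+1+0->7
row: 11 vs 10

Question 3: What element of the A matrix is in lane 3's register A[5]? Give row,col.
0,15

3: gr=0,th=3
[5] (0+0,3*2+1+8) = (0,15)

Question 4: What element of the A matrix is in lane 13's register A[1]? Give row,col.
3,3

lane 13→13/4=3, 13 mod 4=1
i=1  r:3+0→3  c:2·1+1+0→3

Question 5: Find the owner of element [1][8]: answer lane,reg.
r=1⇒gr=1,Rb=0  c=8⇒Cb=1,th=0,odd=0
L=1*4+0=4  i=1*4+0*2+0=4

4,4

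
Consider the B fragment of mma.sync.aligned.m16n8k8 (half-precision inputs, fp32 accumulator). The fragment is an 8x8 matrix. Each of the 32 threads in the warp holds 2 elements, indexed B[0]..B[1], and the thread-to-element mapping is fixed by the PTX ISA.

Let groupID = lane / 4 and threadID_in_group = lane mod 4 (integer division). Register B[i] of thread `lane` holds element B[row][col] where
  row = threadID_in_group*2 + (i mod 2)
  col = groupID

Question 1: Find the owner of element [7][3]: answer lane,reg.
15,1

c=3⇒gr=3  r=7⇒th=3,odd=1
L=3*4+3=15  i=1=1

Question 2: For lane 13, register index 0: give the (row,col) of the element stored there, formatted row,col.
2,3

lane 13⇒13/4=3, 13 mod 4=1
i=0  r:2·1+0⇒2  c:3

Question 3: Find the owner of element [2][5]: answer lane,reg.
c: 5->gid=5  r: 2->tid=1,i&1=0
L=5*4+1=21  i=0=0

21,0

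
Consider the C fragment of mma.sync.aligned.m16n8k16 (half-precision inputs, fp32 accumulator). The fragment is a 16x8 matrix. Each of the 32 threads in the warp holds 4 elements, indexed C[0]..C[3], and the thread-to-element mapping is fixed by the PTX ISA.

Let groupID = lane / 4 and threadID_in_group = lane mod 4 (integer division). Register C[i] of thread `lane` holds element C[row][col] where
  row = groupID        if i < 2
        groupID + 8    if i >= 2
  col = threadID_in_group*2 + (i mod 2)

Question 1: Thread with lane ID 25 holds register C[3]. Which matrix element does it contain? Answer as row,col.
14,3

25: g=6,t=1
[3] (6+8,1*2+1) = (14,3)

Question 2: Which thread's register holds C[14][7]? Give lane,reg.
27,3

r=14⇒gr=6,Rb=1  c=7⇒th=3,odd=1
L=6*4+3=27  i=1*2+1=3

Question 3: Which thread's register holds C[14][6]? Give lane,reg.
27,2

r: 14->gid=6,r8=1  c: 6->tid=3,i&1=0
L=6*4+3=27  i=1*2+0=2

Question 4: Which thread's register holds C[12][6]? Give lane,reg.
r=12⇒gr=4,Rb=1  c=6⇒th=3,odd=0
L=4*4+3=19  i=1*2+0=2

19,2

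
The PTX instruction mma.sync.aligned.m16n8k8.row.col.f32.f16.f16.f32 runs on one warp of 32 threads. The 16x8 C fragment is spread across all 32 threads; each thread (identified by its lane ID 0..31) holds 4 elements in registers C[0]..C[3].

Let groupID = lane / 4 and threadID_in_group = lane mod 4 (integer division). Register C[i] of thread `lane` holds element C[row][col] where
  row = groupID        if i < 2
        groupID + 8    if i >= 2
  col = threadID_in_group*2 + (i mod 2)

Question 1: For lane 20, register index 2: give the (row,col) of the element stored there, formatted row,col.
20: gid=5,tid=0
[2] (5+8,0*2+0) = (13,0)

13,0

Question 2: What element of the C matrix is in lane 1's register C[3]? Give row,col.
L=1⇒gr=1>>2=0, th=1&3=1
[3]⇒row 0+8=8  col 1·2+1=3

8,3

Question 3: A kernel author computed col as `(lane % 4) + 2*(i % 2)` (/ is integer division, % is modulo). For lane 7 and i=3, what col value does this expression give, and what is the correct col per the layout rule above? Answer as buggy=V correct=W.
`(lane % 4) + 2*(i % 2)`[7,3]->5
lane 7: gid=1 (7/4), tid=3 (7%4)
i=3: r=1+8=9, c=3*2+1=7
col: 5 vs 7

buggy=5 correct=7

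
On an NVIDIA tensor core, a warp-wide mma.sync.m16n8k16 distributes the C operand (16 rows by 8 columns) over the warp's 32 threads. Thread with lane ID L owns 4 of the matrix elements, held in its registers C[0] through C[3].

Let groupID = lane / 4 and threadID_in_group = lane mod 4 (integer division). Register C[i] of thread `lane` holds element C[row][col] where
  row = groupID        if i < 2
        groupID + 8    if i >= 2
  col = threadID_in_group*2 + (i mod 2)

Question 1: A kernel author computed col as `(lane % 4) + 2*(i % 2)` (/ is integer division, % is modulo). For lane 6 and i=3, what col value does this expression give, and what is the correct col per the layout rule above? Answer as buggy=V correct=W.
buggy=4 correct=5

`(lane % 4) + 2*(i % 2)`[6,3]=>4
lane 6: grp=1 (6/4), tig=2 (6%4)
i=3: r=1+8=9, c=2*2+1=5
col: 4 vs 5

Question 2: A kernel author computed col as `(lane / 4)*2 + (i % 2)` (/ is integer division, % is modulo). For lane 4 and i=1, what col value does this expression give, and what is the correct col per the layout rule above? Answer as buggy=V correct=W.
buggy=3 correct=1

`(lane / 4)*2 + (i % 2)`[4,1]→3
4: G=1,T=0
[1] (1+0,0*2+1) = (1,1)
col: 3 vs 1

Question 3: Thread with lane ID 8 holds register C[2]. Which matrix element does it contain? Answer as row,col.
L=8->gid=8>>2=2, tid=8&3=0
[2]->row 2+8=10  col 0·2+0=0

10,0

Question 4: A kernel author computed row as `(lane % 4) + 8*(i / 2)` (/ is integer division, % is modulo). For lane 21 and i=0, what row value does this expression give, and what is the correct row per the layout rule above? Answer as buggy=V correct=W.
buggy=1 correct=5

`(lane % 4) + 8*(i / 2)`[21,0]->1
21: g=5,t=1
[0] (5+0,1*2+0) = (5,2)
row: 1 vs 5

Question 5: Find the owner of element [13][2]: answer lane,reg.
r=13→G=5,rhi=1  c=2→T=1,p=0
L=5*4+1=21  i=1*2+0=2

21,2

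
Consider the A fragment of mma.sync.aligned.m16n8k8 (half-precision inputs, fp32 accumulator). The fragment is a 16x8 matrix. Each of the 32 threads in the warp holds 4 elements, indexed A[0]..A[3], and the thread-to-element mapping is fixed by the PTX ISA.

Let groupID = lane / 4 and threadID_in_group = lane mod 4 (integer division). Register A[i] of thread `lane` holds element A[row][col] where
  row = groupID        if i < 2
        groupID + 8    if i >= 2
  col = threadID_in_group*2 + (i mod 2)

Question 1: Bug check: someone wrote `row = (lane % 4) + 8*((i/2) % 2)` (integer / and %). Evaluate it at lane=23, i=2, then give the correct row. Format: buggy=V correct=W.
`(lane % 4) + 8*((i/2) % 2)`[23,2]->11
lane 23->23/4=5, 23 mod 4=3
i=2  r:5+8->13  c:2·3+0->6
row: 11 vs 13

buggy=11 correct=13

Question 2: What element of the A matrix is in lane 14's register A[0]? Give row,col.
lane 14: gid=3 (14/4), tid=2 (14%4)
i=0: r=3+0=3, c=2*2+0=4

3,4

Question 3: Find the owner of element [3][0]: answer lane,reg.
12,0

r=3->g=3,rb=0  c=0->t=0,b0=0
L=3*4+0=12  i=0*2+0=0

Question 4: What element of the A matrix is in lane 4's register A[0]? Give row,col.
1,0

4: gid=1,tid=0
[0] (1+0,0*2+0) = (1,0)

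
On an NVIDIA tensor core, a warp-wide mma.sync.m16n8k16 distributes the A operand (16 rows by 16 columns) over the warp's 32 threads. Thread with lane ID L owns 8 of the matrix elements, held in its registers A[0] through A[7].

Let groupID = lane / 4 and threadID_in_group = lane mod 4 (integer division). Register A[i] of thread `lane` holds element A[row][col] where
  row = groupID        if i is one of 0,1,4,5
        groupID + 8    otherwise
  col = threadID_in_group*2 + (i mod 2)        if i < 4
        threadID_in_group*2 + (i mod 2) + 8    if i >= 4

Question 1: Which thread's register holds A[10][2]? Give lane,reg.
9,2

r:10=>grp=2,rB=1  c:2=>cB=0,tig=1,lo=0
L=2*4+1=9  i=0*4+1*2+0=2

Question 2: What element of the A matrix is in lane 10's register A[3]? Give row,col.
10,5

10: G=2,T=2
[3] (2+8,2*2+1+0) = (10,5)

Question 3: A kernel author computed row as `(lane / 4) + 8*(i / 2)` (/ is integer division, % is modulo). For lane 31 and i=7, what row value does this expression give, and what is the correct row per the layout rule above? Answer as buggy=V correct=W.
`(lane / 4) + 8*(i / 2)`[31,7]->31
lane 31: g=7 (31/4), t=3 (31%4)
i=7: r=7+8=15, c=3*2+1+8=15
row: 31 vs 15

buggy=31 correct=15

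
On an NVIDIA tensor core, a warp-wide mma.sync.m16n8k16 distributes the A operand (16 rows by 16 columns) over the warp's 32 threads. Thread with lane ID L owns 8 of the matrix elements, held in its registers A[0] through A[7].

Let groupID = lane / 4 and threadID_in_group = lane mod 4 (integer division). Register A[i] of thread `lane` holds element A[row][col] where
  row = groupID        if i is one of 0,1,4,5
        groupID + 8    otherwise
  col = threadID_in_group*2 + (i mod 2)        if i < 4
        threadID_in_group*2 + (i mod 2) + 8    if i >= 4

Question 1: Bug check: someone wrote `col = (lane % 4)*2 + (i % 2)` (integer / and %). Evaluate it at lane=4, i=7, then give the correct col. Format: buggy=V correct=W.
`(lane % 4)*2 + (i % 2)`[4,7]->1
L=4->g=4>>2=1, t=4&3=0
[7]->row 1+8=9  col 0·2+1+8=9
col: 1 vs 9

buggy=1 correct=9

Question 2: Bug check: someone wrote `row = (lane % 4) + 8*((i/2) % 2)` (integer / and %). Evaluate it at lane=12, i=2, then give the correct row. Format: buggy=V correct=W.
`(lane % 4) + 8*((i/2) % 2)`[12,2]->8
L=12->g=12>>2=3, t=12&3=0
[2]->row 3+8=11  col 0·2+0+0=0
row: 8 vs 11

buggy=8 correct=11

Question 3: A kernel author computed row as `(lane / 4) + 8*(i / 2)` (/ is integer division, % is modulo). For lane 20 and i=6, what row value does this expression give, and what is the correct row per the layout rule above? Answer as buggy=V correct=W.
buggy=29 correct=13

`(lane / 4) + 8*(i / 2)`[20,6]⇒29
lane 20: gr=5 (20/4), th=0 (20%4)
i=6: r=5+8=13, c=0*2+0+8=8
row: 29 vs 13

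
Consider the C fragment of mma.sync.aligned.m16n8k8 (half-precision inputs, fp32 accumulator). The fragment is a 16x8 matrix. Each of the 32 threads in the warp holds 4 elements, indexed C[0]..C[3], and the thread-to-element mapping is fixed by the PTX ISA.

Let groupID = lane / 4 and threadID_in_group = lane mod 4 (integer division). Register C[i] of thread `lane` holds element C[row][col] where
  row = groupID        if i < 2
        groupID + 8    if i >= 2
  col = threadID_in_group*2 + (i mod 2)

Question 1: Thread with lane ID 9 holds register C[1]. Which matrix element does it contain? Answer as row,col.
9: gid=2,tid=1
[1] (2+0,1*2+1) = (2,3)

2,3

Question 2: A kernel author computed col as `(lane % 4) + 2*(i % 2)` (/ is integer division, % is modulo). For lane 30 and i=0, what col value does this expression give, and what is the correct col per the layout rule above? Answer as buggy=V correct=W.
`(lane % 4) + 2*(i % 2)`[30,0]->2
L=30->gid=30>>2=7, tid=30&3=2
[0]->row 7+0=7  col 2·2+0=4
col: 2 vs 4

buggy=2 correct=4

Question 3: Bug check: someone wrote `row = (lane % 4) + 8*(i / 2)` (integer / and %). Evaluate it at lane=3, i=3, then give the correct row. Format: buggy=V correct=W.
`(lane % 4) + 8*(i / 2)`[3,3]=>11
3: grp=0,tig=3
[3] (0+8,3*2+1) = (8,7)
row: 11 vs 8

buggy=11 correct=8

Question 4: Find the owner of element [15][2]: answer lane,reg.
r=15⇒gr=7,Rb=1  c=2⇒th=1,odd=0
L=7*4+1=29  i=1*2+0=2

29,2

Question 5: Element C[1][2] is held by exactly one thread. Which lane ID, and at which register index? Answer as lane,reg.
5,0

r=1→G=1,rhi=0  c=2→T=1,p=0
L=1*4+1=5  i=0*2+0=0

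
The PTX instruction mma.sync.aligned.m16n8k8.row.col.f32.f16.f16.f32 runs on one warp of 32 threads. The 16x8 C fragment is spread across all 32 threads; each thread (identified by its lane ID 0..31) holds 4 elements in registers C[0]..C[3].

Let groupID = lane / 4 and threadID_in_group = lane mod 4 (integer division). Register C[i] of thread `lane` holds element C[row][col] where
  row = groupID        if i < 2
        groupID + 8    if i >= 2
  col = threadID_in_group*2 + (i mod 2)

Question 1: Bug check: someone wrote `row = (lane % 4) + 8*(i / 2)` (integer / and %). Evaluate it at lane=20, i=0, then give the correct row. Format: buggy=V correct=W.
`(lane % 4) + 8*(i / 2)`[20,0]→0
20: G=5,T=0
[0] (5+0,0*2+0) = (5,0)
row: 0 vs 5

buggy=0 correct=5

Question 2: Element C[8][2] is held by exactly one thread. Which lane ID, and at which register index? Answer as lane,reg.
r=8→G=0,rhi=1  c=2→T=1,p=0
L=0*4+1=1  i=1*2+0=2

1,2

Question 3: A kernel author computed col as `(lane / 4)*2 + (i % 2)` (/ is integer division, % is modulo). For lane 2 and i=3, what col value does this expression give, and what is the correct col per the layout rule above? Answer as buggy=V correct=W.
`(lane / 4)*2 + (i % 2)`[2,3]->1
lane 2->2/4=0, 2 mod 4=2
i=3  r:0+8->8  c:2·2+1->5
col: 1 vs 5

buggy=1 correct=5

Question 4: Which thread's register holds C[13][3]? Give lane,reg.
21,3

r=13→G=5,rhi=1  c=3→T=1,p=1
L=5*4+1=21  i=1*2+1=3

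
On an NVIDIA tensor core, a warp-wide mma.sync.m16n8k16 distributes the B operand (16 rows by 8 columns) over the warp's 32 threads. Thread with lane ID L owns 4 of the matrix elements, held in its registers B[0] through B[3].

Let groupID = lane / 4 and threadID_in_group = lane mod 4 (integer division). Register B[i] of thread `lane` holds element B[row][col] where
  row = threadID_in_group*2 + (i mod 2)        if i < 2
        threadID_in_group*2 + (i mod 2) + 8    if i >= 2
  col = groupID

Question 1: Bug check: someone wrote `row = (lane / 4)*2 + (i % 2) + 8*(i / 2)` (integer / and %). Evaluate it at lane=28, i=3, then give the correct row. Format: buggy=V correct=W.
buggy=23 correct=9

`(lane / 4)*2 + (i % 2) + 8*(i / 2)`[28,3]->23
lane 28: gid=7 (28/4), tid=0 (28%4)
i=3: r=0*2+1+8=9, c=gid=7
row: 23 vs 9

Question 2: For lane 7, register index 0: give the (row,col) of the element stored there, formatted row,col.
6,1

lane 7: g=1 (7/4), t=3 (7%4)
i=0: r=3*2+0+0=6, c=g=1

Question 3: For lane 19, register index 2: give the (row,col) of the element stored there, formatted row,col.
L=19->gid=19>>2=4, tid=19&3=3
[2]->row 3·2+0+8=14  col gid=4

14,4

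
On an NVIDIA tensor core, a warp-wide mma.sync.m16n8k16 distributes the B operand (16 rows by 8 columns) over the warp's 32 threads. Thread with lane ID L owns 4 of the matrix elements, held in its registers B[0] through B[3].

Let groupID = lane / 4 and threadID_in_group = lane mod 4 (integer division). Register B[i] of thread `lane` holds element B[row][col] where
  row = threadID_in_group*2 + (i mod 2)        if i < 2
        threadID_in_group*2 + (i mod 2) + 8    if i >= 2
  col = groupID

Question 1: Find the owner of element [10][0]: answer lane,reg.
1,2

c:0=>grp=0  r:10=>rB=1,tig=1,lo=0
L=0*4+1=1  i=1*2+0=2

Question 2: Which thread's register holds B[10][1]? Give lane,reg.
5,2

c: 1->gid=1  r: 10->r8=1,tid=1,i&1=0
L=1*4+1=5  i=1*2+0=2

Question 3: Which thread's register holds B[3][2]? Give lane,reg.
c: 2->gid=2  r: 3->r8=0,tid=1,i&1=1
L=2*4+1=9  i=0*2+1=1

9,1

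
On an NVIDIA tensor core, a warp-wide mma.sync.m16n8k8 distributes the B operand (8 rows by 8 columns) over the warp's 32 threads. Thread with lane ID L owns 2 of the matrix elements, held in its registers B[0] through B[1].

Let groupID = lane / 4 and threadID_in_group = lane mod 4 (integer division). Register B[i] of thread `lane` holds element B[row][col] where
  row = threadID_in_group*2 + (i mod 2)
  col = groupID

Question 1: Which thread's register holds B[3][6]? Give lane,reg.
c=6→G=6  r=3→T=1,p=1
L=6*4+1=25  i=1=1

25,1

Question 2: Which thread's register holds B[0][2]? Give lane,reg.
8,0

c=2->g=2  r=0->t=0,b0=0
L=2*4+0=8  i=0=0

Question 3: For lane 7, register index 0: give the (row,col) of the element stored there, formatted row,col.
6,1

7: grp=1,tig=3
[0] (3*2+0,1) = (6,1)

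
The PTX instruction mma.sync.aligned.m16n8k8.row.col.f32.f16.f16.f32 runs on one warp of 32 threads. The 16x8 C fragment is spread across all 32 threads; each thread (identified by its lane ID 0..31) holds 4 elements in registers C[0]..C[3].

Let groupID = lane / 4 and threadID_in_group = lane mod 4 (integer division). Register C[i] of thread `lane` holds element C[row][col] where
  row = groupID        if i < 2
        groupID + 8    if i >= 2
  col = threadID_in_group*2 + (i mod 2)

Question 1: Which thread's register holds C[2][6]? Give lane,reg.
11,0

r=2->g=2,rb=0  c=6->t=3,b0=0
L=2*4+3=11  i=0*2+0=0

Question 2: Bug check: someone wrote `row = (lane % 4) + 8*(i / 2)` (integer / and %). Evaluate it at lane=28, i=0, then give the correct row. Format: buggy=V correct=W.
buggy=0 correct=7

`(lane % 4) + 8*(i / 2)`[28,0]→0
lane 28→28/4=7, 28 mod 4=0
i=0  r:7+0→7  c:2·0+0→0
row: 0 vs 7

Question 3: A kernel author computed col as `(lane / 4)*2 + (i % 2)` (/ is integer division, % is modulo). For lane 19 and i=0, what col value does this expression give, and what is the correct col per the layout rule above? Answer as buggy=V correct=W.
buggy=8 correct=6

`(lane / 4)*2 + (i % 2)`[19,0]->8
lane 19->19/4=4, 19 mod 4=3
i=0  r:4+0->4  c:2·3+0->6
col: 8 vs 6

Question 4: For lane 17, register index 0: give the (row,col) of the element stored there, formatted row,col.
lane 17->17/4=4, 17 mod 4=1
i=0  r:4+0->4  c:2·1+0->2

4,2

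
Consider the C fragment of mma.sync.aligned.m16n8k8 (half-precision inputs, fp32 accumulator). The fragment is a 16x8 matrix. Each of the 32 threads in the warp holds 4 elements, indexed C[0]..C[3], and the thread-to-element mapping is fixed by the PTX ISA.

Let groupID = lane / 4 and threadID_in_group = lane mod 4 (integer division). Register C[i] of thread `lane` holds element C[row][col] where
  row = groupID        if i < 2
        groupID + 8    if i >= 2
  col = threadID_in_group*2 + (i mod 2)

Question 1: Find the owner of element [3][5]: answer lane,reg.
r=3->g=3,rb=0  c=5->t=2,b0=1
L=3*4+2=14  i=0*2+1=1

14,1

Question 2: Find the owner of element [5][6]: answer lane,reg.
r=5→G=5,rhi=0  c=6→T=3,p=0
L=5*4+3=23  i=0*2+0=0

23,0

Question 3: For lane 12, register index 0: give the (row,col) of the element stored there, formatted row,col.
3,0

L=12⇒gr=12>>2=3, th=12&3=0
[0]⇒row 3+0=3  col 0·2+0=0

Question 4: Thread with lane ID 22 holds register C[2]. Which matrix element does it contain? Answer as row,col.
13,4

L=22⇒gr=22>>2=5, th=22&3=2
[2]⇒row 5+8=13  col 2·2+0=4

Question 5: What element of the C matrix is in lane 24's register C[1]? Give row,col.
24: gr=6,th=0
[1] (6+0,0*2+1) = (6,1)

6,1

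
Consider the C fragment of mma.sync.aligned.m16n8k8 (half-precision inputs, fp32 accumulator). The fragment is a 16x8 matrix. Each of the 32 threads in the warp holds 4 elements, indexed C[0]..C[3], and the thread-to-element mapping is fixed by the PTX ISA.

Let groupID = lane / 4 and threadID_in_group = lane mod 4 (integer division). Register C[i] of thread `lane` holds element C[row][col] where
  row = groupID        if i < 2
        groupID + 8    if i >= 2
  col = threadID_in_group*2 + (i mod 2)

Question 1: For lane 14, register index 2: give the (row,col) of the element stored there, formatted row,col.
lane 14: gid=3 (14/4), tid=2 (14%4)
i=2: r=3+8=11, c=2*2+0=4

11,4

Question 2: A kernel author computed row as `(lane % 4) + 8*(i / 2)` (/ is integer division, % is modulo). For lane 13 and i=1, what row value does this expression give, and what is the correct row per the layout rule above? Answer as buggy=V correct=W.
`(lane % 4) + 8*(i / 2)`[13,1]->1
L=13->gid=13>>2=3, tid=13&3=1
[1]->row 3+0=3  col 1·2+1=3
row: 1 vs 3

buggy=1 correct=3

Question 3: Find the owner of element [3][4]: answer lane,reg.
14,0

r:3=>grp=3,rB=0  c:4=>tig=2,lo=0
L=3*4+2=14  i=0*2+0=0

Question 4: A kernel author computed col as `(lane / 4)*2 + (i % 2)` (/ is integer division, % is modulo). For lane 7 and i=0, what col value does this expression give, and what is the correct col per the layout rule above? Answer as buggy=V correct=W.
`(lane / 4)*2 + (i % 2)`[7,0]->2
lane 7->7/4=1, 7 mod 4=3
i=0  r:1+0->1  c:2·3+0->6
col: 2 vs 6

buggy=2 correct=6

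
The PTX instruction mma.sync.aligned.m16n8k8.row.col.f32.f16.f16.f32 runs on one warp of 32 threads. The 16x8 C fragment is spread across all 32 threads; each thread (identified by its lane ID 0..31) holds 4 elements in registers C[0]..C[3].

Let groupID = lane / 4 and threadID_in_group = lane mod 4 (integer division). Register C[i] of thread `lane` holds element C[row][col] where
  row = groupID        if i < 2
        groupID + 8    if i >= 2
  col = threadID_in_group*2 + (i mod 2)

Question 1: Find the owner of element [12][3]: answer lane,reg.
r=12⇒gr=4,Rb=1  c=3⇒th=1,odd=1
L=4*4+1=17  i=1*2+1=3

17,3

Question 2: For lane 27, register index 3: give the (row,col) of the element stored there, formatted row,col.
lane 27->27/4=6, 27 mod 4=3
i=3  r:6+8->14  c:2·3+1->7

14,7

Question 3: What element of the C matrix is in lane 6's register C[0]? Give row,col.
1,4

6: gid=1,tid=2
[0] (1+0,2*2+0) = (1,4)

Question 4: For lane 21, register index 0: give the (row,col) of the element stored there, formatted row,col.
lane 21⇒21/4=5, 21 mod 4=1
i=0  r:5+0⇒5  c:2·1+0⇒2

5,2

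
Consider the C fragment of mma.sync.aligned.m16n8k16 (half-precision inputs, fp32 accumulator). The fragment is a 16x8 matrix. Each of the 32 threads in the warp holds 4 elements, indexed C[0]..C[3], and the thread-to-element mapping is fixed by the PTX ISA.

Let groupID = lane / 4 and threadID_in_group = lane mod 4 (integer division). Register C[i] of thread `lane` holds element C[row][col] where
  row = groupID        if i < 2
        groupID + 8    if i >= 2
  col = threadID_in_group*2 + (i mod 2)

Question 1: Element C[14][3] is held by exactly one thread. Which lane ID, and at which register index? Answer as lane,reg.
25,3

r: 14->gid=6,r8=1  c: 3->tid=1,i&1=1
L=6*4+1=25  i=1*2+1=3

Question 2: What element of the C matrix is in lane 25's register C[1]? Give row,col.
25: gid=6,tid=1
[1] (6+0,1*2+1) = (6,3)

6,3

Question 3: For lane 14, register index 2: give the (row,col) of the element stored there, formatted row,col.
14: G=3,T=2
[2] (3+8,2*2+0) = (11,4)

11,4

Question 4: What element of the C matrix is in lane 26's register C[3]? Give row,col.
lane 26→26/4=6, 26 mod 4=2
i=3  r:6+8→14  c:2·2+1→5

14,5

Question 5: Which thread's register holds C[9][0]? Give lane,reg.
r=9⇒gr=1,Rb=1  c=0⇒th=0,odd=0
L=1*4+0=4  i=1*2+0=2

4,2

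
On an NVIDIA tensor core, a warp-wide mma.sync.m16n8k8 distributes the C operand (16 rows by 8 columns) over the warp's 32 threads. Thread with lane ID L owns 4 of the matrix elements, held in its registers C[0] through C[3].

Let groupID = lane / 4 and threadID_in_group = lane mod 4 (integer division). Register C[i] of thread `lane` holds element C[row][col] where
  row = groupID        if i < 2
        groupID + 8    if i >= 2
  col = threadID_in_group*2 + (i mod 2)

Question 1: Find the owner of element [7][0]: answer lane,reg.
r=7⇒gr=7,Rb=0  c=0⇒th=0,odd=0
L=7*4+0=28  i=0*2+0=0

28,0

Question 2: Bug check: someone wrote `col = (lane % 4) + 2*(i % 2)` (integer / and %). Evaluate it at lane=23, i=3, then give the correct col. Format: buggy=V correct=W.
buggy=5 correct=7

`(lane % 4) + 2*(i % 2)`[23,3]=>5
L=23=>grp=23>>2=5, tig=23&3=3
[3]=>row 5+8=13  col 3·2+1=7
col: 5 vs 7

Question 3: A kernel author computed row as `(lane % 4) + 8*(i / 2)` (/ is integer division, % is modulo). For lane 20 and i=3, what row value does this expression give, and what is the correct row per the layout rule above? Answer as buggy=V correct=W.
buggy=8 correct=13

`(lane % 4) + 8*(i / 2)`[20,3]->8
20: g=5,t=0
[3] (5+8,0*2+1) = (13,1)
row: 8 vs 13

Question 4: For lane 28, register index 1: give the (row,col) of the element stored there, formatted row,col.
28: gr=7,th=0
[1] (7+0,0*2+1) = (7,1)

7,1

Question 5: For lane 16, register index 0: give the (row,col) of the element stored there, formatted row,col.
lane 16->16/4=4, 16 mod 4=0
i=0  r:4+0->4  c:2·0+0->0

4,0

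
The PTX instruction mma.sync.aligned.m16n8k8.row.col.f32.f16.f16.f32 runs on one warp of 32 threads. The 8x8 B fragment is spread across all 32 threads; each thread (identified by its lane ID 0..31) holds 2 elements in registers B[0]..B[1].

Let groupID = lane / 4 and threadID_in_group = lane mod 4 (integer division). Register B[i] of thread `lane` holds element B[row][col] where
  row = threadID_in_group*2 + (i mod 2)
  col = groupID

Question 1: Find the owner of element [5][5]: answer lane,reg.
22,1

c:5=>grp=5  r:5=>tig=2,lo=1
L=5*4+2=22  i=1=1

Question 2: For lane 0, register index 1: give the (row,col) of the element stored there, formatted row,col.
0: gid=0,tid=0
[1] (0*2+1,0) = (1,0)

1,0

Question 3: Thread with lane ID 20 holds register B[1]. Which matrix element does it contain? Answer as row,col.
20: gr=5,th=0
[1] (0*2+1,5) = (1,5)

1,5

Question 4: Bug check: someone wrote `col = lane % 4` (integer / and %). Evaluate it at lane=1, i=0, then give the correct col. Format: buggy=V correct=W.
buggy=1 correct=0

`lane % 4`[1,0]⇒1
1: gr=0,th=1
[0] (1*2+0,0) = (2,0)
col: 1 vs 0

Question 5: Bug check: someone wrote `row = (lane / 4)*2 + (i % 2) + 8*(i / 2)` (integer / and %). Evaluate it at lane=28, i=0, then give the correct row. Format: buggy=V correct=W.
buggy=14 correct=0

`(lane / 4)*2 + (i % 2) + 8*(i / 2)`[28,0]⇒14
28: gr=7,th=0
[0] (0*2+0,7) = (0,7)
row: 14 vs 0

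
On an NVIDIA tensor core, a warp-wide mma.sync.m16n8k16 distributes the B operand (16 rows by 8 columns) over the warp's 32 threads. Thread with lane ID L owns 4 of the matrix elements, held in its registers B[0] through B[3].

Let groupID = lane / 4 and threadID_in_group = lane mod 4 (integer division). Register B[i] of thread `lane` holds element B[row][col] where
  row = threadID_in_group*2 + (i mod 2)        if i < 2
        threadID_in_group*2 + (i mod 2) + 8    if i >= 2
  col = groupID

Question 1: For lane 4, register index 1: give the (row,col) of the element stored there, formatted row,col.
lane 4=>4/4=1, 4 mod 4=0
i=1  r:2·0+1+0=>1  c:1

1,1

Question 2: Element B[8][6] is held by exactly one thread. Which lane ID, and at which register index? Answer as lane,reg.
c=6→G=6  r=8→rhi=1,T=0,p=0
L=6*4+0=24  i=1*2+0=2

24,2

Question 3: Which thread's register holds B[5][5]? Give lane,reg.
c:5=>grp=5  r:5=>rB=0,tig=2,lo=1
L=5*4+2=22  i=0*2+1=1

22,1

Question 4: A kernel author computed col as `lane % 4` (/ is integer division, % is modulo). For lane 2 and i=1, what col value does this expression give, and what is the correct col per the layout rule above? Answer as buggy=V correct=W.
`lane % 4`[2,1]->2
L=2->gid=2>>2=0, tid=2&3=2
[1]->row 2·2+1+0=5  col gid=0
col: 2 vs 0

buggy=2 correct=0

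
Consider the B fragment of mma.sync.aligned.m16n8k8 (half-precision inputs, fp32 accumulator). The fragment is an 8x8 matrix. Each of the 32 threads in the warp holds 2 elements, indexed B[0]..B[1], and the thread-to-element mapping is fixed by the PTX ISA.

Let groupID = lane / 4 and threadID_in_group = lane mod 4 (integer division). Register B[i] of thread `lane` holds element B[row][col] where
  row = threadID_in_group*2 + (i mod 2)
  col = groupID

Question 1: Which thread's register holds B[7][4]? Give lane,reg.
c: 4->gid=4  r: 7->tid=3,i&1=1
L=4*4+3=19  i=1=1

19,1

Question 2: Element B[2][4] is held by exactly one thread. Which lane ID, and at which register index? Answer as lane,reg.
17,0

c=4->g=4  r=2->t=1,b0=0
L=4*4+1=17  i=0=0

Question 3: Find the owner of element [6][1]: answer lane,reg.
7,0

c:1=>grp=1  r:6=>tig=3,lo=0
L=1*4+3=7  i=0=0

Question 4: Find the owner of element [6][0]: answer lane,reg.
c=0->g=0  r=6->t=3,b0=0
L=0*4+3=3  i=0=0

3,0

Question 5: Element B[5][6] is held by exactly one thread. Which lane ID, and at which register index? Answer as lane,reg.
c=6⇒gr=6  r=5⇒th=2,odd=1
L=6*4+2=26  i=1=1

26,1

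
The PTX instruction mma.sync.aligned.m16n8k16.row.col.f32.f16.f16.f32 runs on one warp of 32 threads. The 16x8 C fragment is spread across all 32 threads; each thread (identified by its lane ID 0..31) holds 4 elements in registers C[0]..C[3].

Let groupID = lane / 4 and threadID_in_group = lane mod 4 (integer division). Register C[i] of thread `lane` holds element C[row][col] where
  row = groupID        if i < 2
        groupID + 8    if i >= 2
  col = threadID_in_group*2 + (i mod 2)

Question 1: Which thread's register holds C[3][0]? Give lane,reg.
12,0

r=3⇒gr=3,Rb=0  c=0⇒th=0,odd=0
L=3*4+0=12  i=0*2+0=0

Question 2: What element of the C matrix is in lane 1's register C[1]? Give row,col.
1: g=0,t=1
[1] (0+0,1*2+1) = (0,3)

0,3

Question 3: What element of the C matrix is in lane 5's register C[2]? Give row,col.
9,2

5: grp=1,tig=1
[2] (1+8,1*2+0) = (9,2)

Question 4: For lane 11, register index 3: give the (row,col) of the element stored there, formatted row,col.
L=11→G=11>>2=2, T=11&3=3
[3]→row 2+8=10  col 3·2+1=7

10,7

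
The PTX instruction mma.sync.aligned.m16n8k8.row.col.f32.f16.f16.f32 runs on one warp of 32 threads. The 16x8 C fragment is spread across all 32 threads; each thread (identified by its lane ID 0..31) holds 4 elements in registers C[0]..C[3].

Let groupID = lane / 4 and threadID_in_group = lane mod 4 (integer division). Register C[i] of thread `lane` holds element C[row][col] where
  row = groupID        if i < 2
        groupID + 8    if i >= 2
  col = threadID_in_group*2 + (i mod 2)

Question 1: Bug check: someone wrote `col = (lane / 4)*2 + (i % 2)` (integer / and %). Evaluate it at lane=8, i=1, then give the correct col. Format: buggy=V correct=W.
buggy=5 correct=1

`(lane / 4)*2 + (i % 2)`[8,1]->5
lane 8: gid=2 (8/4), tid=0 (8%4)
i=1: r=2+0=2, c=0*2+1=1
col: 5 vs 1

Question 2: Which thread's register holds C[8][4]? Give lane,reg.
2,2

r:8=>grp=0,rB=1  c:4=>tig=2,lo=0
L=0*4+2=2  i=1*2+0=2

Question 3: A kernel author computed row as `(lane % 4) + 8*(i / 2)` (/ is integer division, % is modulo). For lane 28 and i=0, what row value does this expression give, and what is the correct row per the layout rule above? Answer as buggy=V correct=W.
buggy=0 correct=7

`(lane % 4) + 8*(i / 2)`[28,0]->0
lane 28: gid=7 (28/4), tid=0 (28%4)
i=0: r=7+0=7, c=0*2+0=0
row: 0 vs 7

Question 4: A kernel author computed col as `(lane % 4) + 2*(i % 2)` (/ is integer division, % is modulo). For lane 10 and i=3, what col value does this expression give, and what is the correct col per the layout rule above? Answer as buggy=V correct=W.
buggy=4 correct=5

`(lane % 4) + 2*(i % 2)`[10,3]->4
lane 10: g=2 (10/4), t=2 (10%4)
i=3: r=2+8=10, c=2*2+1=5
col: 4 vs 5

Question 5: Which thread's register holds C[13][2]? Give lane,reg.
r=13→G=5,rhi=1  c=2→T=1,p=0
L=5*4+1=21  i=1*2+0=2

21,2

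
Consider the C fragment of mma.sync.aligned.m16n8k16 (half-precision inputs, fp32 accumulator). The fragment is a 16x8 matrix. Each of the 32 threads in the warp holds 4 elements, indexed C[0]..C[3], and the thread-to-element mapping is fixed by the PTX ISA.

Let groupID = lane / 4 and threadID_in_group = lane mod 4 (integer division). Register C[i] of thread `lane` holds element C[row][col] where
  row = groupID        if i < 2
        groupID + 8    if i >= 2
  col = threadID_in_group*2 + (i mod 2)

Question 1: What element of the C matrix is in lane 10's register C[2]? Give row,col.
10,4

L=10->g=10>>2=2, t=10&3=2
[2]->row 2+8=10  col 2·2+0=4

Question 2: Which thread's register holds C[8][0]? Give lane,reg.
r=8->g=0,rb=1  c=0->t=0,b0=0
L=0*4+0=0  i=1*2+0=2

0,2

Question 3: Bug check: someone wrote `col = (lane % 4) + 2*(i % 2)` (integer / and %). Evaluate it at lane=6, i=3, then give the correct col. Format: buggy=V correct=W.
`(lane % 4) + 2*(i % 2)`[6,3]->4
lane 6->6/4=1, 6 mod 4=2
i=3  r:1+8->9  c:2·2+1->5
col: 4 vs 5

buggy=4 correct=5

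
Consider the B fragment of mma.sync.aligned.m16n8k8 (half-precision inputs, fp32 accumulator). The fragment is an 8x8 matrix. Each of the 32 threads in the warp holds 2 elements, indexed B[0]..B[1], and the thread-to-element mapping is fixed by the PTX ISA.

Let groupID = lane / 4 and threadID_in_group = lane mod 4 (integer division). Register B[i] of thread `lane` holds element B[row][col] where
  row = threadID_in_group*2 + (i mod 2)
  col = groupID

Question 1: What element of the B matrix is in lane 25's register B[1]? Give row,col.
3,6

lane 25->25/4=6, 25 mod 4=1
i=1  r:2·1+1->3  c:6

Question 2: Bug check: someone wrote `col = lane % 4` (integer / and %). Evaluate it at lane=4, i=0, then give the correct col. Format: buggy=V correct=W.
buggy=0 correct=1

`lane % 4`[4,0]=>0
lane 4: grp=1 (4/4), tig=0 (4%4)
i=0: r=0*2+0=0, c=grp=1
col: 0 vs 1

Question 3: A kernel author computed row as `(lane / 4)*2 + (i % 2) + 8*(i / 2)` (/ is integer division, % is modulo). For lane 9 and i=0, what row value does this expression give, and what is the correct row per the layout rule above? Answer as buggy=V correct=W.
buggy=4 correct=2

`(lane / 4)*2 + (i % 2) + 8*(i / 2)`[9,0]->4
lane 9->9/4=2, 9 mod 4=1
i=0  r:2·1+0->2  c:2
row: 4 vs 2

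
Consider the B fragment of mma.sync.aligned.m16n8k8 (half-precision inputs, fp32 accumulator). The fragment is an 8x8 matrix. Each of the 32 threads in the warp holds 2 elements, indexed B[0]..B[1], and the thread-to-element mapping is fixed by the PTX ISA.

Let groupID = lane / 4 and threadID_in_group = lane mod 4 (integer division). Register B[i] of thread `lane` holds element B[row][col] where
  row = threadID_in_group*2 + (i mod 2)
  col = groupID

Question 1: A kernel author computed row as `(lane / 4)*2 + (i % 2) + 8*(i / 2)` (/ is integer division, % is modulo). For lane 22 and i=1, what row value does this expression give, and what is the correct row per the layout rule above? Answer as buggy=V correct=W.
buggy=11 correct=5

`(lane / 4)*2 + (i % 2) + 8*(i / 2)`[22,1]=>11
lane 22: grp=5 (22/4), tig=2 (22%4)
i=1: r=2*2+1=5, c=grp=5
row: 11 vs 5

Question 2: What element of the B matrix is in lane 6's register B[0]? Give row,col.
4,1

6: g=1,t=2
[0] (2*2+0,1) = (4,1)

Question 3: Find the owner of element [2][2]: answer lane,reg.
9,0

c=2->g=2  r=2->t=1,b0=0
L=2*4+1=9  i=0=0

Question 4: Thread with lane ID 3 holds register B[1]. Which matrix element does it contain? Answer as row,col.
7,0

lane 3=>3/4=0, 3 mod 4=3
i=1  r:2·3+1=>7  c:0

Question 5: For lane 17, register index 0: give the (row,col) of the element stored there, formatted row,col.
17: gr=4,th=1
[0] (1*2+0,4) = (2,4)

2,4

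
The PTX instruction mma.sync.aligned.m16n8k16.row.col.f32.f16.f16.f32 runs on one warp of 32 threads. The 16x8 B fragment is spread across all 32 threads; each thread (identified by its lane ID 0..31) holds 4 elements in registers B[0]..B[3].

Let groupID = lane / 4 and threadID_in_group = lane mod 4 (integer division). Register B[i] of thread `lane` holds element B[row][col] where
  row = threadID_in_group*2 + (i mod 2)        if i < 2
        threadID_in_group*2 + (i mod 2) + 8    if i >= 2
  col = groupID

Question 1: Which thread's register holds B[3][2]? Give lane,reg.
9,1

c=2->g=2  r=3->rb=0,t=1,b0=1
L=2*4+1=9  i=0*2+1=1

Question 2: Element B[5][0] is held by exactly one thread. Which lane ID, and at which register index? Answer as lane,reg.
c=0⇒gr=0  r=5⇒Rb=0,th=2,odd=1
L=0*4+2=2  i=0*2+1=1

2,1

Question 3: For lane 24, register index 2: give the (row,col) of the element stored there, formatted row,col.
L=24=>grp=24>>2=6, tig=24&3=0
[2]=>row 0·2+0+8=8  col grp=6

8,6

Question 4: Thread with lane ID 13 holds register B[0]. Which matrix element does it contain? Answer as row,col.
lane 13->13/4=3, 13 mod 4=1
i=0  r:2·1+0+0->2  c:3

2,3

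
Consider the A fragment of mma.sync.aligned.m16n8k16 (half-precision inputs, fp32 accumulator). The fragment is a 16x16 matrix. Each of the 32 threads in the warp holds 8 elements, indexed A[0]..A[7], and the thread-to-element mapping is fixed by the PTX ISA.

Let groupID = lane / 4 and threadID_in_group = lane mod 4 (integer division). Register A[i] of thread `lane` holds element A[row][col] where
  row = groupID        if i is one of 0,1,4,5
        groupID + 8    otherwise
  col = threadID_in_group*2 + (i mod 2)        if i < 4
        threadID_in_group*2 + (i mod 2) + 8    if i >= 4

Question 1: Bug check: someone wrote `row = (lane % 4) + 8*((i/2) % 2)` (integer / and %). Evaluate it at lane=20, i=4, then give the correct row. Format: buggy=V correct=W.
`(lane % 4) + 8*((i/2) % 2)`[20,4]→0
lane 20→20/4=5, 20 mod 4=0
i=4  r:5+0→5  c:2·0+0+8→8
row: 0 vs 5

buggy=0 correct=5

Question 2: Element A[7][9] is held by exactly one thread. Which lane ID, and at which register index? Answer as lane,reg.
r=7→G=7,rhi=0  c=9→chi=1,T=0,p=1
L=7*4+0=28  i=1*4+0*2+1=5

28,5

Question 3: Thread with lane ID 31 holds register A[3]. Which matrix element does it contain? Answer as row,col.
31: gid=7,tid=3
[3] (7+8,3*2+1+0) = (15,7)

15,7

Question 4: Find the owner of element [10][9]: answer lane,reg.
8,7

r:10=>grp=2,rB=1  c:9=>cB=1,tig=0,lo=1
L=2*4+0=8  i=1*4+1*2+1=7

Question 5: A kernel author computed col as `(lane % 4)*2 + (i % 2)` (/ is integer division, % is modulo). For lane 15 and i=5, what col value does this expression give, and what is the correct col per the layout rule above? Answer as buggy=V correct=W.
buggy=7 correct=15

`(lane % 4)*2 + (i % 2)`[15,5]⇒7
L=15⇒gr=15>>2=3, th=15&3=3
[5]⇒row 3+0=3  col 3·2+1+8=15
col: 7 vs 15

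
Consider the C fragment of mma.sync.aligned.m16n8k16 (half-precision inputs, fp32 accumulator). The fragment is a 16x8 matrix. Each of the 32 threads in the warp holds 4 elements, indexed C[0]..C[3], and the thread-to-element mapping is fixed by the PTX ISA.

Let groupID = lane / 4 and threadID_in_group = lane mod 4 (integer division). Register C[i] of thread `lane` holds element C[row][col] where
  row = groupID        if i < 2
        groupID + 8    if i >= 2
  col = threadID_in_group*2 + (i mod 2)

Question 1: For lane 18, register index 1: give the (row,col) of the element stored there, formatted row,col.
4,5

lane 18: gr=4 (18/4), th=2 (18%4)
i=1: r=4+0=4, c=2*2+1=5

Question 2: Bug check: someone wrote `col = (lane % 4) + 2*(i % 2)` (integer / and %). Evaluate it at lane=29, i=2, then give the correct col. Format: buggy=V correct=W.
`(lane % 4) + 2*(i % 2)`[29,2]→1
lane 29: G=7 (29/4), T=1 (29%4)
i=2: r=7+8=15, c=1*2+0=2
col: 1 vs 2

buggy=1 correct=2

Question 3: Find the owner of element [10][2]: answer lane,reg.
r=10⇒gr=2,Rb=1  c=2⇒th=1,odd=0
L=2*4+1=9  i=1*2+0=2

9,2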